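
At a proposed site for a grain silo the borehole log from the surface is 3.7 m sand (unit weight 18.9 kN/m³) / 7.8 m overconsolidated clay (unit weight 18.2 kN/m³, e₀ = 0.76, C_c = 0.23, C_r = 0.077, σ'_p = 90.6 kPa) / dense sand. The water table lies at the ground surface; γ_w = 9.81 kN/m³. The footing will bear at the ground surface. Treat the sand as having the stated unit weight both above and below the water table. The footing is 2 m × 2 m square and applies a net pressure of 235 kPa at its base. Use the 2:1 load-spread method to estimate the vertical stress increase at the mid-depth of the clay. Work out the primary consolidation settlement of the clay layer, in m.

S_c ≈ 0.0212 m

Mid-depth of clay below the ground surface: z = 3.7 + 7.8/2 = 7.6 m.
Total vertical stress at mid-clay: σ_v = 18.9×3.7 + 18.2×3.9 = 140.91 kPa.
Pore pressure: u = 9.81×(7.6 − 0) = 74.556 kPa.
Initial effective stress: σ'_0 = σ_v − u = 140.91 − 74.556 = 66.354 kPa.
Stress increase at mid-clay by the 2:1 spreading method:
Δσ = qBL/((B+z)(L+z)) = 235×2×2/((2+7.6)(2+7.6)) = 10.2 kPa
Final effective stress: σ'_f = 66.354 + 10.2 = 76.554 kPa.
σ'_f = 76.554 ≤ σ'_p = 90.6 kPa, so the clay remains overconsolidated and only the recompression index applies:
S_c = C_r·H/(1+e₀)·log₁₀(σ'_f/σ'_0) = 0.077×7.8/1.76×log₁₀(76.554/66.354)
    = 0.34125 × 0.062101 = 0.02119 m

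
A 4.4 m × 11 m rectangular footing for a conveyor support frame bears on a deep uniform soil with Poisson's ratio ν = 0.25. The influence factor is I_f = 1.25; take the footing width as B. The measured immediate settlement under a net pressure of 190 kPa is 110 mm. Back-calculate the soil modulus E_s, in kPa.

S_e = q·B·(1−ν²)/E_s · I_f  ⇒  E_s = q·B·(1−ν²)·I_f / S_e.
E_s = 190 × 4.4 × 0.9375 × 1.25 / 0.11 = 8906 kPa

E_s ≈ 8910 kPa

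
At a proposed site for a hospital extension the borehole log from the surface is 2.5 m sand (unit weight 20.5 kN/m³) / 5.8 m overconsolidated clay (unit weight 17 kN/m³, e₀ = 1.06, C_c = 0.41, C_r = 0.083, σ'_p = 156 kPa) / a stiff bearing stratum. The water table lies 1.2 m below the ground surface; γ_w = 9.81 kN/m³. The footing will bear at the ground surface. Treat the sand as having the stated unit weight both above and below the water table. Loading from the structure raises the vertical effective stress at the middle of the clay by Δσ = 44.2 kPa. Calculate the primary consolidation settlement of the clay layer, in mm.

S_c ≈ 56.5 mm

Mid-depth of clay below the ground surface: z = 2.5 + 5.8/2 = 5.4 m.
Total vertical stress at mid-clay: σ_v = 20.5×2.5 + 17×2.9 = 100.55 kPa.
Pore pressure: u = 9.81×(5.4 − 1.2) = 41.202 kPa.
Initial effective stress: σ'_0 = σ_v − u = 100.55 − 41.202 = 59.348 kPa.
Final effective stress: σ'_f = 59.348 + 44.2 = 103.55 kPa.
σ'_f = 103.55 ≤ σ'_p = 156 kPa, so the clay remains overconsolidated and only the recompression index applies:
S_c = C_r·H/(1+e₀)·log₁₀(σ'_f/σ'_0) = 0.083×5.8/2.06×log₁₀(103.55/59.348)
    = 0.23369 × 0.24174 = 0.05649 m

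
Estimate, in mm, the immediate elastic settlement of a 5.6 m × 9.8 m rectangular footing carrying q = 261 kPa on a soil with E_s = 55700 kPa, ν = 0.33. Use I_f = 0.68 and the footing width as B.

Immediate (elastic) settlement: S_e = q·B·(1−ν²)/E_s · I_f.
S_e = 261 × 5.6 × (1 − 0.33²) / 55700 × 0.68
    = 261 × 5.6 × 0.8911 / 55700 × 0.68
    = 0.0159 m = 15.9 mm

S_e ≈ 15.9 mm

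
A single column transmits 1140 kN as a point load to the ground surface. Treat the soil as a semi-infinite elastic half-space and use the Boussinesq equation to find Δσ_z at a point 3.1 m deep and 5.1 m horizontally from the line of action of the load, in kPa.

Boussinesq vertical stress below a point load on an elastic half-space:
Δσ_z = 3P/(2πz²) · [1 + (r/z)²]^(−5/2)
r/z = 5.1/3.1 = 1.6452; [1+(r/z)²]^(−5/2) = 0.037807.
Δσ_z = 3×1140/(2π×3.1²) × 0.037807 = 56.64 × 0.037807 = 2.141 kPa

Δσ_z ≈ 2.14 kPa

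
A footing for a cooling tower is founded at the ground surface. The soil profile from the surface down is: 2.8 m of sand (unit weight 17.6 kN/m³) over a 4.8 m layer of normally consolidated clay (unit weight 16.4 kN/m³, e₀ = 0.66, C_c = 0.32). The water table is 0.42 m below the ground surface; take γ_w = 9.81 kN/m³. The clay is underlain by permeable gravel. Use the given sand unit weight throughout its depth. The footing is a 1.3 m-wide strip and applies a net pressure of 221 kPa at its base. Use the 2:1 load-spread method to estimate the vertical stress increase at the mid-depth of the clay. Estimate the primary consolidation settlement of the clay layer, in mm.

Mid-depth of clay below the ground surface: z = 2.8 + 4.8/2 = 5.2 m.
Total vertical stress at mid-clay: σ_v = 17.6×2.8 + 16.4×2.4 = 88.64 kPa.
Pore pressure: u = 9.81×(5.2 − 0.42) = 46.892 kPa.
Initial effective stress: σ'_0 = σ_v − u = 88.64 − 46.892 = 41.748 kPa.
Stress increase at mid-clay by the 2:1 spreading method:
Δσ = qB/(B+z) = 221×1.3/(1.3+5.2) = 44.2 kPa
Final effective stress: σ'_f = σ'_0 + Δσ = 41.748 + 44.2 = 85.948 kPa.
Normally consolidated clay, so the full stress increment lies on the virgin compression line:
S_c = C_c·H/(1+e₀)·log₁₀(σ'_f/σ'_0) = 0.32×4.8/(1+0.66)×log₁₀(85.948/41.748)
    = 0.9253 × 0.3136 = 0.2902 m

S_c ≈ 290 mm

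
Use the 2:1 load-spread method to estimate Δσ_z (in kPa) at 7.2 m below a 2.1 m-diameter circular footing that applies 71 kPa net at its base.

Δσ_z ≈ 3.62 kPa

By the 2:1 method the load spreads at 1 horizontal : 2 vertical, so at depth z the loaded area has grown by z in each plan dimension:
Δσ ≈ qD²/(D+z)² = 71×2.1²/(2.1+7.2)² = 3.6202 kPa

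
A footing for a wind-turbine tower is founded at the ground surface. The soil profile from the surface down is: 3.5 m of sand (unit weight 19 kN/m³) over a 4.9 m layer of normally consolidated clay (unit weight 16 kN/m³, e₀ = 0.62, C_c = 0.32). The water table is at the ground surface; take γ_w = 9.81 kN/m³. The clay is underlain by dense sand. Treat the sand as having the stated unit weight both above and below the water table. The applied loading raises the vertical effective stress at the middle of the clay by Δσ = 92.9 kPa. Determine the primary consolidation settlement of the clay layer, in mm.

S_c ≈ 457 mm

Mid-depth of clay below the ground surface: z = 3.5 + 4.9/2 = 5.95 m.
Total vertical stress at mid-clay: σ_v = 19×3.5 + 16×2.45 = 105.7 kPa.
Pore pressure: u = 9.81×(5.95 − 0) = 58.37 kPa.
Initial effective stress: σ'_0 = σ_v − u = 105.7 − 58.37 = 47.33 kPa.
Final effective stress: σ'_f = σ'_0 + Δσ = 47.33 + 92.9 = 140.23 kPa.
Normally consolidated clay, so the full stress increment lies on the virgin compression line:
S_c = C_c·H/(1+e₀)·log₁₀(σ'_f/σ'_0) = 0.32×4.9/(1+0.62)×log₁₀(140.23/47.33)
    = 0.9679 × 0.4717 = 0.4566 m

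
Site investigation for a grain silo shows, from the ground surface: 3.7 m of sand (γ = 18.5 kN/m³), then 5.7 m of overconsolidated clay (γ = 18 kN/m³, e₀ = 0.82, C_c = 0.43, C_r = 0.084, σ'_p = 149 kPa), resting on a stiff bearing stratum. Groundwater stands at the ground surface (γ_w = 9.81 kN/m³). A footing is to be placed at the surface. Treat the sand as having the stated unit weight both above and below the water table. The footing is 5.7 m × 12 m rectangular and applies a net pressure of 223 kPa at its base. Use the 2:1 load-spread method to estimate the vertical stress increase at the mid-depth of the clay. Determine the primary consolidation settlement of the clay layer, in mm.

S_c ≈ 90.6 mm

Mid-depth of clay below the ground surface: z = 3.7 + 5.7/2 = 6.55 m.
Total vertical stress at mid-clay: σ_v = 18.5×3.7 + 18×2.85 = 119.75 kPa.
Pore pressure: u = 9.81×(6.55 − 0) = 64.255 kPa.
Initial effective stress: σ'_0 = σ_v − u = 119.75 − 64.255 = 55.495 kPa.
Stress increase at mid-clay by the 2:1 spreading method:
Δσ = qBL/((B+z)(L+z)) = 223×5.7×12/((5.7+6.55)(12+6.55)) = 67.124 kPa
Final effective stress: σ'_f = 55.495 + 67.124 = 122.62 kPa.
σ'_f = 122.62 ≤ σ'_p = 149 kPa, so the clay remains overconsolidated and only the recompression index applies:
S_c = C_r·H/(1+e₀)·log₁₀(σ'_f/σ'_0) = 0.084×5.7/1.82×log₁₀(122.62/55.495)
    = 0.26308 × 0.34431 = 0.09058 m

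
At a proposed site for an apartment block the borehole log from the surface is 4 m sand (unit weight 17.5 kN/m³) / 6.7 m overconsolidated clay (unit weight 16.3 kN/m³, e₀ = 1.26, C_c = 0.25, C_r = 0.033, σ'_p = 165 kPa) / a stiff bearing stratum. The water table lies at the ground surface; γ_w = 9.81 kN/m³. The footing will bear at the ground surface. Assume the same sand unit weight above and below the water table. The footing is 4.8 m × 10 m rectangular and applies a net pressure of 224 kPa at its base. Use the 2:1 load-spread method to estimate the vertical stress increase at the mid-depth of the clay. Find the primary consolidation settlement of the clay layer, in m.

S_c ≈ 0.0288 m

Mid-depth of clay below the ground surface: z = 4 + 6.7/2 = 7.35 m.
Total vertical stress at mid-clay: σ_v = 17.5×4 + 16.3×3.35 = 124.61 kPa.
Pore pressure: u = 9.81×(7.35 − 0) = 72.103 kPa.
Initial effective stress: σ'_0 = σ_v − u = 124.61 − 72.103 = 52.507 kPa.
Stress increase at mid-clay by the 2:1 spreading method:
Δσ = qBL/((B+z)(L+z)) = 224×4.8×10/((4.8+7.35)(10+7.35)) = 51.005 kPa
Final effective stress: σ'_f = 52.507 + 51.005 = 103.51 kPa.
σ'_f = 103.51 ≤ σ'_p = 165 kPa, so the clay remains overconsolidated and only the recompression index applies:
S_c = C_r·H/(1+e₀)·log₁₀(σ'_f/σ'_0) = 0.033×6.7/2.26×log₁₀(103.51/52.507)
    = 0.097832 × 0.29477 = 0.02884 m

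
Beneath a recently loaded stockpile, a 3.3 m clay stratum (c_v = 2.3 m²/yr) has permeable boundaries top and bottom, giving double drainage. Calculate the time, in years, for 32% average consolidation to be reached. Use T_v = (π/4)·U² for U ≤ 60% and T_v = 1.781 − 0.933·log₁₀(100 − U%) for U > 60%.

t ≈ 0.0952 years

Drainage path length: H_d = H/2 = 1.65 m (double drainage).
U ≤ 60%: T_v = (π/4)·U² = (π/4)×0.32² = 0.080425.
t = T_v·H_d²/c_v = 0.080425×1.65²/2.3 = 0.0952 years.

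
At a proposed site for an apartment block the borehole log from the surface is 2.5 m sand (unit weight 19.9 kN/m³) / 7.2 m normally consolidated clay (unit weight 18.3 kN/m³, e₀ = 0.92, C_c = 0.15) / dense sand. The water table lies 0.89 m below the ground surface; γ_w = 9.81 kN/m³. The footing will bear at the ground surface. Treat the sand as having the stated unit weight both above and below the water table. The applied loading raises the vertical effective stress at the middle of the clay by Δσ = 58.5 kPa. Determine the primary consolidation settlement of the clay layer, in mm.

S_c ≈ 158 mm

Mid-depth of clay below the ground surface: z = 2.5 + 7.2/2 = 6.1 m.
Total vertical stress at mid-clay: σ_v = 19.9×2.5 + 18.3×3.6 = 115.63 kPa.
Pore pressure: u = 9.81×(6.1 − 0.89) = 51.11 kPa.
Initial effective stress: σ'_0 = σ_v − u = 115.63 − 51.11 = 64.52 kPa.
Final effective stress: σ'_f = σ'_0 + Δσ = 64.52 + 58.5 = 123.02 kPa.
Normally consolidated clay, so the full stress increment lies on the virgin compression line:
S_c = C_c·H/(1+e₀)·log₁₀(σ'_f/σ'_0) = 0.15×7.2/(1+0.92)×log₁₀(123.02/64.52)
    = 0.5625 × 0.28028 = 0.1577 m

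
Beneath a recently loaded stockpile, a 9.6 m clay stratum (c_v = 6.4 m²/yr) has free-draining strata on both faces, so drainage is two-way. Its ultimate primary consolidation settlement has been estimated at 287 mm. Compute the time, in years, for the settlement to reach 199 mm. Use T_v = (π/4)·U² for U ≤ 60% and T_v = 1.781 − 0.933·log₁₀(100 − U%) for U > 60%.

t ≈ 1.42 years

Drainage path length: H_d = H/2 = 4.8 m (double drainage).
U = S(t)/S_ult = 199/287 = 0.6934.
U > 60%: T_v = 1.781 − 0.933·log₁₀(100 − 69.338) = 0.394.
t = T_v·H_d²/c_v = 0.394×4.8²/6.4 = 1.418 years.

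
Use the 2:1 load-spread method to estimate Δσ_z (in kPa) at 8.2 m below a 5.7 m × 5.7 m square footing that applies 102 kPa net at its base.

Δσ_z ≈ 17.2 kPa

By the 2:1 method the load spreads at 1 horizontal : 2 vertical, so at depth z the loaded area has grown by z in each plan dimension:
Δσ = qBL/((B+z)(L+z)) = 102×5.7×5.7/((5.7+8.2)(5.7+8.2)) = 17.152 kPa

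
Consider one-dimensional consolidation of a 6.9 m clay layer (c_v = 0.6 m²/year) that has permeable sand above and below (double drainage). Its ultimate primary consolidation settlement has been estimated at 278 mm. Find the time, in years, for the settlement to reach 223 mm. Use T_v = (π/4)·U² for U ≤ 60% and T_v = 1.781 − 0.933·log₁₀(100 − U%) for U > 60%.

Drainage path length: H_d = H/2 = 3.45 m (double drainage).
U = S(t)/S_ult = 223/278 = 0.8022.
U > 60%: T_v = 1.781 − 0.933·log₁₀(100 − 80.216) = 0.57154.
t = T_v·H_d²/c_v = 0.57154×3.45²/0.6 = 11.34 years.

t ≈ 11.3 years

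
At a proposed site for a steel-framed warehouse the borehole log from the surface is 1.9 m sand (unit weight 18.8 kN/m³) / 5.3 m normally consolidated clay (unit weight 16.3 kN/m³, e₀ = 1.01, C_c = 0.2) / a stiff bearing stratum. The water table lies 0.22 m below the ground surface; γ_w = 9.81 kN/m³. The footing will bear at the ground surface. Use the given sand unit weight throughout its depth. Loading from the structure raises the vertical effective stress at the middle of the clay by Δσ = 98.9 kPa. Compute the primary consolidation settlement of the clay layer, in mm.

S_c ≈ 301 mm

Mid-depth of clay below the ground surface: z = 1.9 + 5.3/2 = 4.55 m.
Total vertical stress at mid-clay: σ_v = 18.8×1.9 + 16.3×2.65 = 78.915 kPa.
Pore pressure: u = 9.81×(4.55 − 0.22) = 42.477 kPa.
Initial effective stress: σ'_0 = σ_v − u = 78.915 − 42.477 = 36.438 kPa.
Final effective stress: σ'_f = σ'_0 + Δσ = 36.438 + 98.9 = 135.34 kPa.
Normally consolidated clay, so the full stress increment lies on the virgin compression line:
S_c = C_c·H/(1+e₀)·log₁₀(σ'_f/σ'_0) = 0.2×5.3/(1+1.01)×log₁₀(135.34/36.438)
    = 0.52736 × 0.56987 = 0.3005 m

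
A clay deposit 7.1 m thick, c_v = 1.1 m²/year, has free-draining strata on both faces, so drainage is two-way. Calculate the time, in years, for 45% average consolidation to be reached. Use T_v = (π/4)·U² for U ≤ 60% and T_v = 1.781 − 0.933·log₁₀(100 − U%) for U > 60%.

Drainage path length: H_d = H/2 = 3.55 m (double drainage).
U ≤ 60%: T_v = (π/4)·U² = (π/4)×0.45² = 0.15904.
t = T_v·H_d²/c_v = 0.15904×3.55²/1.1 = 1.822 years.

t ≈ 1.82 years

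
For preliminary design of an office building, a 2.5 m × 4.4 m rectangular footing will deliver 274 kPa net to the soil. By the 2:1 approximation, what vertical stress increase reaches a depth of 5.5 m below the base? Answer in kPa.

By the 2:1 method the load spreads at 1 horizontal : 2 vertical, so at depth z the loaded area has grown by z in each plan dimension:
Δσ = qBL/((B+z)(L+z)) = 274×2.5×4.4/((2.5+5.5)(4.4+5.5)) = 38.056 kPa

Δσ_z ≈ 38.1 kPa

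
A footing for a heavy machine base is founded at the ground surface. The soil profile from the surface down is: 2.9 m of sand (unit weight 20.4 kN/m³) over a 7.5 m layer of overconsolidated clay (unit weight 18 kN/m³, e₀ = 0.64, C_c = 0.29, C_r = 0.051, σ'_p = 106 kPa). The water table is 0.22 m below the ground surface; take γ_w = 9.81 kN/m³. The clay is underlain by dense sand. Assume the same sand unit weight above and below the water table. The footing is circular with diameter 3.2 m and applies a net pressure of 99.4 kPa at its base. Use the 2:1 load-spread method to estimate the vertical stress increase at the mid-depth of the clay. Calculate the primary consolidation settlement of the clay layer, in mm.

Mid-depth of clay below the ground surface: z = 2.9 + 7.5/2 = 6.65 m.
Total vertical stress at mid-clay: σ_v = 20.4×2.9 + 18×3.75 = 126.66 kPa.
Pore pressure: u = 9.81×(6.65 − 0.22) = 63.078 kPa.
Initial effective stress: σ'_0 = σ_v − u = 126.66 − 63.078 = 63.582 kPa.
Stress increase at mid-clay by the 2:1 spreading method:
Δσ ≈ qD²/(D+z)² = 99.4×3.2²/(3.2+6.65)² = 10.491 kPa
Final effective stress: σ'_f = 63.582 + 10.491 = 74.073 kPa.
σ'_f = 74.073 ≤ σ'_p = 106 kPa, so the clay remains overconsolidated and only the recompression index applies:
S_c = C_r·H/(1+e₀)·log₁₀(σ'_f/σ'_0) = 0.051×7.5/1.64×log₁₀(74.073/63.582)
    = 0.23323 × 0.066326 = 0.01547 m

S_c ≈ 15.5 mm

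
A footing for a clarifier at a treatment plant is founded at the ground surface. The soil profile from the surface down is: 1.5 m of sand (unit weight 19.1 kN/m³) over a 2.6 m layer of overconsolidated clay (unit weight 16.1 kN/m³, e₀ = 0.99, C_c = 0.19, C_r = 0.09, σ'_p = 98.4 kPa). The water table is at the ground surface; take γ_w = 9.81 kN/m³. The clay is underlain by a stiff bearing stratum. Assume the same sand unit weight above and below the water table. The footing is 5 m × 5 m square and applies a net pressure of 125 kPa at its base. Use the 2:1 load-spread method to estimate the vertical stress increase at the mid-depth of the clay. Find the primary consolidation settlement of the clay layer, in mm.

S_c ≈ 61.3 mm

Mid-depth of clay below the ground surface: z = 1.5 + 2.6/2 = 2.8 m.
Total vertical stress at mid-clay: σ_v = 19.1×1.5 + 16.1×1.3 = 49.58 kPa.
Pore pressure: u = 9.81×(2.8 − 0) = 27.468 kPa.
Initial effective stress: σ'_0 = σ_v − u = 49.58 − 27.468 = 22.112 kPa.
Stress increase at mid-clay by the 2:1 spreading method:
Δσ = qBL/((B+z)(L+z)) = 125×5×5/((5+2.8)(5+2.8)) = 51.364 kPa
Final effective stress: σ'_f = 22.112 + 51.364 = 73.476 kPa.
σ'_f = 73.476 ≤ σ'_p = 98.4 kPa, so the clay remains overconsolidated and only the recompression index applies:
S_c = C_r·H/(1+e₀)·log₁₀(σ'_f/σ'_0) = 0.09×2.6/1.99×log₁₀(73.476/22.112)
    = 0.11758 × 0.52152 = 0.06132 m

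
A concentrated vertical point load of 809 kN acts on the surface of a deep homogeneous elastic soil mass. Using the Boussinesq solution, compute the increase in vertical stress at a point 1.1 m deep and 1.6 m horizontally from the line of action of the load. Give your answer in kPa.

Boussinesq vertical stress below a point load on an elastic half-space:
Δσ_z = 3P/(2πz²) · [1 + (r/z)²]^(−5/2)
r/z = 1.6/1.1 = 1.4545; [1+(r/z)²]^(−5/2) = 0.058359.
Δσ_z = 3×809/(2π×1.1²) × 0.058359 = 319.23 × 0.058359 = 18.63 kPa

Δσ_z ≈ 18.6 kPa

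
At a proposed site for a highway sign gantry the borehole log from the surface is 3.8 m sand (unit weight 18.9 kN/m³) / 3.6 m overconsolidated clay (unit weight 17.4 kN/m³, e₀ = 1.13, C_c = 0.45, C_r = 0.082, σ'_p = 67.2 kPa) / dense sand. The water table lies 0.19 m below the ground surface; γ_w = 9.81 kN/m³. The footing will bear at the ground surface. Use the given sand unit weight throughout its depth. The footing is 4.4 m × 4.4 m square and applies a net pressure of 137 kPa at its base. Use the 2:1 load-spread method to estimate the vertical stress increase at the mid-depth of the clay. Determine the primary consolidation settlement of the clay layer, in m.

Mid-depth of clay below the ground surface: z = 3.8 + 3.6/2 = 5.6 m.
Total vertical stress at mid-clay: σ_v = 18.9×3.8 + 17.4×1.8 = 103.14 kPa.
Pore pressure: u = 9.81×(5.6 − 0.19) = 53.072 kPa.
Initial effective stress: σ'_0 = σ_v − u = 103.14 − 53.072 = 50.068 kPa.
Stress increase at mid-clay by the 2:1 spreading method:
Δσ = qBL/((B+z)(L+z)) = 137×4.4×4.4/((4.4+5.6)(4.4+5.6)) = 26.523 kPa
Final effective stress: σ'_f = 50.068 + 26.523 = 76.591 kPa.
σ'_f = 76.591 > σ'_p = 67.2 kPa, so the stress path crosses the preconsolidation pressure — recompression up to σ'_p, then virgin compression beyond:
S_c = H/(1+e₀)·[C_r·log₁₀(σ'_p/σ'_0) + C_c·log₁₀(σ'_f/σ'_p)]
    = 3.6/2.13 × [0.082×log₁₀(67.2/50.068) + 0.45×log₁₀(76.591/67.2)]
    = 1.6901 × [0.01048 + 0.025564] = 0.06092 m

S_c ≈ 0.0609 m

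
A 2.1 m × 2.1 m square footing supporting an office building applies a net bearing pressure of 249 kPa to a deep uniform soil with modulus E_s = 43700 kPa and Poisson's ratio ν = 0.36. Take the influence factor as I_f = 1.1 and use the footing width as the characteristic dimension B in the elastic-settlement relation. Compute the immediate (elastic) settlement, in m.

Immediate (elastic) settlement: S_e = q·B·(1−ν²)/E_s · I_f.
S_e = 249 × 2.1 × (1 − 0.36²) / 43700 × 1.1
    = 249 × 2.1 × 0.8704 / 43700 × 1.1
    = 0.01146 m

S_e ≈ 0.0115 m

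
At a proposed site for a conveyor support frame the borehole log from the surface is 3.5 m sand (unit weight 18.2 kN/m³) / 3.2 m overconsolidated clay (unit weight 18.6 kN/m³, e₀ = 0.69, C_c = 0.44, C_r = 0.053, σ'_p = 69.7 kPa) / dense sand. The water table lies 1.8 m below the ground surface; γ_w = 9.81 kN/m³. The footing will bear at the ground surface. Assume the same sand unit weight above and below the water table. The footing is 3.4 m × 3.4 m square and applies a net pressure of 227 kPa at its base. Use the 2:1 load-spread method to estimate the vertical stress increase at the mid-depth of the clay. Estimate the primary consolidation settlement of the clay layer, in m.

S_c ≈ 0.127 m

Mid-depth of clay below the ground surface: z = 3.5 + 3.2/2 = 5.1 m.
Total vertical stress at mid-clay: σ_v = 18.2×3.5 + 18.6×1.6 = 93.46 kPa.
Pore pressure: u = 9.81×(5.1 − 1.8) = 32.373 kPa.
Initial effective stress: σ'_0 = σ_v − u = 93.46 − 32.373 = 61.087 kPa.
Stress increase at mid-clay by the 2:1 spreading method:
Δσ = qBL/((B+z)(L+z)) = 227×3.4×3.4/((3.4+5.1)(3.4+5.1)) = 36.32 kPa
Final effective stress: σ'_f = 61.087 + 36.32 = 97.407 kPa.
σ'_f = 97.407 > σ'_p = 69.7 kPa, so the stress path crosses the preconsolidation pressure — recompression up to σ'_p, then virgin compression beyond:
S_c = H/(1+e₀)·[C_r·log₁₀(σ'_p/σ'_0) + C_c·log₁₀(σ'_f/σ'_p)]
    = 3.2/1.69 × [0.053×log₁₀(69.7/61.087) + 0.44×log₁₀(97.407/69.7)]
    = 1.8935 × [0.0030361 + 0.063957] = 0.1269 m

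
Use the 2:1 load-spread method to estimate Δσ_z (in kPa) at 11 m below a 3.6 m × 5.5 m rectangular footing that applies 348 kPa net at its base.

By the 2:1 method the load spreads at 1 horizontal : 2 vertical, so at depth z the loaded area has grown by z in each plan dimension:
Δσ = qBL/((B+z)(L+z)) = 348×3.6×5.5/((3.6+11)(5.5+11)) = 28.603 kPa

Δσ_z ≈ 28.6 kPa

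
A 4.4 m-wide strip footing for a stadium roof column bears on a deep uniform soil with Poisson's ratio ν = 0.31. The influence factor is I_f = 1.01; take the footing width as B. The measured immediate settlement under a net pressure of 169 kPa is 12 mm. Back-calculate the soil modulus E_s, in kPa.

S_e = q·B·(1−ν²)/E_s · I_f  ⇒  E_s = q·B·(1−ν²)·I_f / S_e.
E_s = 169 × 4.4 × 0.9039 × 1.01 / 0.012 = 56570 kPa

E_s ≈ 56600 kPa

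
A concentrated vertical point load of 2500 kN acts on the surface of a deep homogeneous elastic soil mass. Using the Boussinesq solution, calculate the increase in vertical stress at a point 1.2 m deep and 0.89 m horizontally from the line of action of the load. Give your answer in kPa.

Boussinesq vertical stress below a point load on an elastic half-space:
Δσ_z = 3P/(2πz²) · [1 + (r/z)²]^(−5/2)
r/z = 0.89/1.2 = 0.74167; [1+(r/z)²]^(−5/2) = 0.33429.
Δσ_z = 3×2500/(2π×1.2²) × 0.33429 = 828.93 × 0.33429 = 277.1 kPa

Δσ_z ≈ 277 kPa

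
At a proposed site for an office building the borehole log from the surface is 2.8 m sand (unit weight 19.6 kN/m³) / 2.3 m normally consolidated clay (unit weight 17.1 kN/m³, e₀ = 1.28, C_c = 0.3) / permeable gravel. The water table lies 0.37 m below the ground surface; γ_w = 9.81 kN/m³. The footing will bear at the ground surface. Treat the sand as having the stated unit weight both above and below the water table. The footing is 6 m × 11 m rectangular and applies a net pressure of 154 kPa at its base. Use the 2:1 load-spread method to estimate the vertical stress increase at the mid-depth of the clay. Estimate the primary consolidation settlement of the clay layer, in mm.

S_c ≈ 132 mm

Mid-depth of clay below the ground surface: z = 2.8 + 2.3/2 = 3.95 m.
Total vertical stress at mid-clay: σ_v = 19.6×2.8 + 17.1×1.15 = 74.545 kPa.
Pore pressure: u = 9.81×(3.95 − 0.37) = 35.12 kPa.
Initial effective stress: σ'_0 = σ_v − u = 74.545 − 35.12 = 39.425 kPa.
Stress increase at mid-clay by the 2:1 spreading method:
Δσ = qBL/((B+z)(L+z)) = 154×6×11/((6+3.95)(11+3.95)) = 68.328 kPa
Final effective stress: σ'_f = σ'_0 + Δσ = 39.425 + 68.328 = 107.75 kPa.
Normally consolidated clay, so the full stress increment lies on the virgin compression line:
S_c = C_c·H/(1+e₀)·log₁₀(σ'_f/σ'_0) = 0.3×2.3/(1+1.28)×log₁₀(107.75/39.425)
    = 0.30263 × 0.43665 = 0.1321 m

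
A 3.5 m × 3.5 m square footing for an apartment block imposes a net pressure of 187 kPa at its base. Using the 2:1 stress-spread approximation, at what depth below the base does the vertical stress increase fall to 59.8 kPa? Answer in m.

z ≈ 2.69 m

2:1 spreading — at depth z the loaded area has grown by z in each plan dimension:
qB²/(B+z)² = Δσ_z ⇒ z = B(√(q/Δσ_z) − 1) = 3.5×(√(187/59.8) − 1) = 2.689 m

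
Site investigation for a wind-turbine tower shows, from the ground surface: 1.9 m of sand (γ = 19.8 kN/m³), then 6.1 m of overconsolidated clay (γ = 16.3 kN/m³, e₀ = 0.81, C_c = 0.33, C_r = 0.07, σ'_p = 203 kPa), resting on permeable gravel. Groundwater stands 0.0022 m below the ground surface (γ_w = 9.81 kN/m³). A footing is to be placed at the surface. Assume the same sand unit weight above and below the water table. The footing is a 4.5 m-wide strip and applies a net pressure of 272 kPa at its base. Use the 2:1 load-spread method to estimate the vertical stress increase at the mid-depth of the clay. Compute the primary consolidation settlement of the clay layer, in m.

Mid-depth of clay below the ground surface: z = 1.9 + 6.1/2 = 4.95 m.
Total vertical stress at mid-clay: σ_v = 19.8×1.9 + 16.3×3.05 = 87.335 kPa.
Pore pressure: u = 9.81×(4.95 − 0.0022) = 48.54 kPa.
Initial effective stress: σ'_0 = σ_v − u = 87.335 − 48.54 = 38.795 kPa.
Stress increase at mid-clay by the 2:1 spreading method:
Δσ = qB/(B+z) = 272×4.5/(4.5+4.95) = 129.52 kPa
Final effective stress: σ'_f = 38.795 + 129.52 = 168.31 kPa.
σ'_f = 168.31 ≤ σ'_p = 203 kPa, so the clay remains overconsolidated and only the recompression index applies:
S_c = C_r·H/(1+e₀)·log₁₀(σ'_f/σ'_0) = 0.07×6.1/1.81×log₁₀(168.31/38.795)
    = 0.23591 × 0.63733 = 0.1504 m

S_c ≈ 0.15 m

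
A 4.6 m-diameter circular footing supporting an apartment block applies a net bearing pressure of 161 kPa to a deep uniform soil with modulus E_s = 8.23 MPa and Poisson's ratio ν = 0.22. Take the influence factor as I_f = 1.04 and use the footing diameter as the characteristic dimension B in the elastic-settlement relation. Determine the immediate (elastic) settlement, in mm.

S_e ≈ 89.1 mm

Immediate (elastic) settlement: S_e = q·B·(1−ν²)/E_s · I_f.
E_s = 8.23 MPa = 8230 kPa.
S_e = 161 × 4.6 × (1 − 0.22²) / 8230 × 1.04
    = 161 × 4.6 × 0.9516 / 8230 × 1.04
    = 0.08906 m = 89.06 mm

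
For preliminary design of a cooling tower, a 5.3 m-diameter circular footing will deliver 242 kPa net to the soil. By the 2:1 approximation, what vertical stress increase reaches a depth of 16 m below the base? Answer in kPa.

By the 2:1 method the load spreads at 1 horizontal : 2 vertical, so at depth z the loaded area has grown by z in each plan dimension:
Δσ ≈ qD²/(D+z)² = 242×5.3²/(5.3+16)² = 14.983 kPa

Δσ_z ≈ 15 kPa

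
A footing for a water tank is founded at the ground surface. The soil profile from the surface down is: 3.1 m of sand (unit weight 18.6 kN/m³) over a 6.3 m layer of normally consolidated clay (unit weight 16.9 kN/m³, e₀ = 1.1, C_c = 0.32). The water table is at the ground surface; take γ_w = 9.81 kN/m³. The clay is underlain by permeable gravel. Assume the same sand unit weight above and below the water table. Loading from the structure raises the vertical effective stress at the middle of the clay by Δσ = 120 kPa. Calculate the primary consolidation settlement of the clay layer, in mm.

S_c ≈ 513 mm

Mid-depth of clay below the ground surface: z = 3.1 + 6.3/2 = 6.25 m.
Total vertical stress at mid-clay: σ_v = 18.6×3.1 + 16.9×3.15 = 110.89 kPa.
Pore pressure: u = 9.81×(6.25 − 0) = 61.312 kPa.
Initial effective stress: σ'_0 = σ_v − u = 110.89 − 61.312 = 49.578 kPa.
Final effective stress: σ'_f = σ'_0 + Δσ = 49.578 + 120 = 169.58 kPa.
Normally consolidated clay, so the full stress increment lies on the virgin compression line:
S_c = C_c·H/(1+e₀)·log₁₀(σ'_f/σ'_0) = 0.32×6.3/(1+1.1)×log₁₀(169.58/49.578)
    = 0.96 × 0.53409 = 0.5127 m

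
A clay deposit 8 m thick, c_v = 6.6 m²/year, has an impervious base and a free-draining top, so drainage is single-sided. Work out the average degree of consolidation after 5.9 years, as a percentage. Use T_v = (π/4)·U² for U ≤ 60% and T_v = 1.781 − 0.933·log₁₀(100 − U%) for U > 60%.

Drainage path length: H_d = H = 8 m (single drainage).
T_v = c_v·t/H_d² = 6.6×5.9/8² = 0.60844.
T_v = 0.60844 corresponds to the U > 60% branch:
U = 1 − 10^((1.781 − T_v)/0.933)/100 = 0.8194

U ≈ 81.9 %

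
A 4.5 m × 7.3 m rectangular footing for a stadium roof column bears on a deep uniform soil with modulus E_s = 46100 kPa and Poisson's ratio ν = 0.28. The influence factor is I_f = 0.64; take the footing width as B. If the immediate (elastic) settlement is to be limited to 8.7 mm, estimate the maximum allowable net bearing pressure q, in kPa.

q ≈ 151 kPa

S_e = q·B·(1−ν²)/E_s · I_f  ⇒  q = S_e·E_s / (B·(1−ν²)·I_f).
q = 0.0087 × 46100 / (4.5 × 0.9216 × 0.64) = 151.1 kPa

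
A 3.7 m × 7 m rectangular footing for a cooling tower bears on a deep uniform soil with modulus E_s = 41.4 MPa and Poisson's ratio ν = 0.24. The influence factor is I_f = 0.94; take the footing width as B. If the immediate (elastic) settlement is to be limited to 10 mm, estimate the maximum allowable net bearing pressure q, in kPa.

E_s = 41.4 MPa = 41400 kPa.
S_e = q·B·(1−ν²)/E_s · I_f  ⇒  q = S_e·E_s / (B·(1−ν²)·I_f).
q = 0.01 × 41400 / (3.7 × 0.9424 × 0.94) = 126.3 kPa

q ≈ 126 kPa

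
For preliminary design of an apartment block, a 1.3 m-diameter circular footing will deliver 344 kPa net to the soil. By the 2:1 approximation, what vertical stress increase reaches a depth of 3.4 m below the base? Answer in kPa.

By the 2:1 method the load spreads at 1 horizontal : 2 vertical, so at depth z the loaded area has grown by z in each plan dimension:
Δσ ≈ qD²/(D+z)² = 344×1.3²/(1.3+3.4)² = 26.318 kPa

Δσ_z ≈ 26.3 kPa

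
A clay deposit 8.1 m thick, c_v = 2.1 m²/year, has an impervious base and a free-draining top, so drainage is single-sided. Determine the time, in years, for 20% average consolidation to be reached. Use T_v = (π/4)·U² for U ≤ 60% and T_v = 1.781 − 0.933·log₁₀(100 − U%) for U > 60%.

Drainage path length: H_d = H = 8.1 m (single drainage).
U ≤ 60%: T_v = (π/4)·U² = (π/4)×0.2² = 0.031416.
t = T_v·H_d²/c_v = 0.031416×8.1²/2.1 = 0.9815 years.

t ≈ 0.982 years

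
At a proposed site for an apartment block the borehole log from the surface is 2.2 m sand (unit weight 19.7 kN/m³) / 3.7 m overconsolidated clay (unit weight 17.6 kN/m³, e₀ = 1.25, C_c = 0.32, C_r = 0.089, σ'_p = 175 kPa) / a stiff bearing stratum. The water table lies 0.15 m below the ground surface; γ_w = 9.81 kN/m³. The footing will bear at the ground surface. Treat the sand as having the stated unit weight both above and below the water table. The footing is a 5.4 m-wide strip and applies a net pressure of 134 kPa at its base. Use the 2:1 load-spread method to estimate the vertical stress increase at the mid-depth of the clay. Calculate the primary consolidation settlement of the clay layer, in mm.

Mid-depth of clay below the ground surface: z = 2.2 + 3.7/2 = 4.05 m.
Total vertical stress at mid-clay: σ_v = 19.7×2.2 + 17.6×1.85 = 75.9 kPa.
Pore pressure: u = 9.81×(4.05 − 0.15) = 38.259 kPa.
Initial effective stress: σ'_0 = σ_v − u = 75.9 − 38.259 = 37.641 kPa.
Stress increase at mid-clay by the 2:1 spreading method:
Δσ = qB/(B+z) = 134×5.4/(5.4+4.05) = 76.571 kPa
Final effective stress: σ'_f = 37.641 + 76.571 = 114.21 kPa.
σ'_f = 114.21 ≤ σ'_p = 175 kPa, so the clay remains overconsolidated and only the recompression index applies:
S_c = C_r·H/(1+e₀)·log₁₀(σ'_f/σ'_0) = 0.089×3.7/2.25×log₁₀(114.21/37.641)
    = 0.14635 × 0.48204 = 0.07055 m

S_c ≈ 70.5 mm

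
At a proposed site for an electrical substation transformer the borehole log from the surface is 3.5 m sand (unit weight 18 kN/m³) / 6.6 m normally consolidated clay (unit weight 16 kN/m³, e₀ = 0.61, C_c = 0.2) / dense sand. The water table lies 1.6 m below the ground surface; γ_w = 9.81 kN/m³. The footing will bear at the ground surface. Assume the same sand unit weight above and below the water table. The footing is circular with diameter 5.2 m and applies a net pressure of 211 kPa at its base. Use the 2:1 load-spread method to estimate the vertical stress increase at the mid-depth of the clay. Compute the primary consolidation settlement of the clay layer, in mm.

Mid-depth of clay below the ground surface: z = 3.5 + 6.6/2 = 6.8 m.
Total vertical stress at mid-clay: σ_v = 18×3.5 + 16×3.3 = 115.8 kPa.
Pore pressure: u = 9.81×(6.8 − 1.6) = 51.012 kPa.
Initial effective stress: σ'_0 = σ_v − u = 115.8 − 51.012 = 64.788 kPa.
Stress increase at mid-clay by the 2:1 spreading method:
Δσ ≈ qD²/(D+z)² = 211×5.2²/(5.2+6.8)² = 39.621 kPa
Final effective stress: σ'_f = σ'_0 + Δσ = 64.788 + 39.621 = 104.41 kPa.
Normally consolidated clay, so the full stress increment lies on the virgin compression line:
S_c = C_c·H/(1+e₀)·log₁₀(σ'_f/σ'_0) = 0.2×6.6/(1+0.61)×log₁₀(104.41/64.788)
    = 0.81988 × 0.20725 = 0.1699 m

S_c ≈ 170 mm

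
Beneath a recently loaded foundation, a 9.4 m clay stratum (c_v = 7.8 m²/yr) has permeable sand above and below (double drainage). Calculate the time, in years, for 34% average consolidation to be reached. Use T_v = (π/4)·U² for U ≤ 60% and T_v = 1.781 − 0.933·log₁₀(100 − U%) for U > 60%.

Drainage path length: H_d = H/2 = 4.7 m (double drainage).
U ≤ 60%: T_v = (π/4)·U² = (π/4)×0.34² = 0.090792.
t = T_v·H_d²/c_v = 0.090792×4.7²/7.8 = 0.2571 years.

t ≈ 0.257 years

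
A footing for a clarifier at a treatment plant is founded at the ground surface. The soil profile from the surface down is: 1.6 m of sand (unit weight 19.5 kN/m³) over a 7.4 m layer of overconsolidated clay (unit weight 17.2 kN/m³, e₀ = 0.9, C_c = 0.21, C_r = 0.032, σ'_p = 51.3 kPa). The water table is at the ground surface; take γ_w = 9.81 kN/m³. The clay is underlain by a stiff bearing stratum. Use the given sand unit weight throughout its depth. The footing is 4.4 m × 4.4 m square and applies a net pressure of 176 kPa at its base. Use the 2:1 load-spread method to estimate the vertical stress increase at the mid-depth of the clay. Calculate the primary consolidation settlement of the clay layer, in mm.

S_c ≈ 163 mm

Mid-depth of clay below the ground surface: z = 1.6 + 7.4/2 = 5.3 m.
Total vertical stress at mid-clay: σ_v = 19.5×1.6 + 17.2×3.7 = 94.84 kPa.
Pore pressure: u = 9.81×(5.3 − 0) = 51.993 kPa.
Initial effective stress: σ'_0 = σ_v − u = 94.84 − 51.993 = 42.847 kPa.
Stress increase at mid-clay by the 2:1 spreading method:
Δσ = qBL/((B+z)(L+z)) = 176×4.4×4.4/((4.4+5.3)(4.4+5.3)) = 36.214 kPa
Final effective stress: σ'_f = 42.847 + 36.214 = 79.061 kPa.
σ'_f = 79.061 > σ'_p = 51.3 kPa, so the stress path crosses the preconsolidation pressure — recompression up to σ'_p, then virgin compression beyond:
S_c = H/(1+e₀)·[C_r·log₁₀(σ'_p/σ'_0) + C_c·log₁₀(σ'_f/σ'_p)]
    = 7.4/1.9 × [0.032×log₁₀(51.3/42.847) + 0.21×log₁₀(79.061/51.3)]
    = 3.8947 × [0.0025023 + 0.039447] = 0.1634 m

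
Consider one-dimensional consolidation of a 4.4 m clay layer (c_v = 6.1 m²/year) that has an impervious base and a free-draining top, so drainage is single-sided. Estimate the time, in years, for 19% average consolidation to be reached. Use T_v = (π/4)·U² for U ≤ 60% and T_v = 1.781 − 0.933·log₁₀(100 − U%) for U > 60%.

t ≈ 0.09 years

Drainage path length: H_d = H = 4.4 m (single drainage).
U ≤ 60%: T_v = (π/4)·U² = (π/4)×0.19² = 0.028353.
t = T_v·H_d²/c_v = 0.028353×4.4²/6.1 = 0.08999 years.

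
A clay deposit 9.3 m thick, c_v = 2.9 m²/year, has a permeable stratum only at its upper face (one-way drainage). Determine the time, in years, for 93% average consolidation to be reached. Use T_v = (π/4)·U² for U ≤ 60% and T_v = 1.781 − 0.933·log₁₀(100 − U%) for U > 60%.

t ≈ 29.6 years

Drainage path length: H_d = H = 9.3 m (single drainage).
U > 60%: T_v = 1.781 − 0.933·log₁₀(100 − 93) = 0.99252.
t = T_v·H_d²/c_v = 0.99252×9.3²/2.9 = 29.6 years.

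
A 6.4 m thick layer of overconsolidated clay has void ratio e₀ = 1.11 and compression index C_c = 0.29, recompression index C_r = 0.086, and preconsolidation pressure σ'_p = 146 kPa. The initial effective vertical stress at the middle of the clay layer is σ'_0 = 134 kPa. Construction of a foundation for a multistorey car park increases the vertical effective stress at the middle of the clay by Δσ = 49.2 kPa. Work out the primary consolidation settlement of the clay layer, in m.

Final effective stress: σ'_f = 134 + 49.2 = 183.2 kPa.
σ'_f = 183.2 > σ'_p = 146 kPa, so the stress path crosses the preconsolidation pressure — recompression up to σ'_p, then virgin compression beyond:
S_c = H/(1+e₀)·[C_r·log₁₀(σ'_p/σ'_0) + C_c·log₁₀(σ'_f/σ'_p)]
    = 6.4/2.11 × [0.086×log₁₀(146/134) + 0.29×log₁₀(183.2/146)]
    = 3.0332 × [0.0032033 + 0.028586] = 0.09642 m

S_c ≈ 0.0964 m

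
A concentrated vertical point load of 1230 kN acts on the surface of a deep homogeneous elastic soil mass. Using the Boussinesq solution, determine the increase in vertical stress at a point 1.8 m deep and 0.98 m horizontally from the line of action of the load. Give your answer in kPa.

Δσ_z ≈ 94.7 kPa

Boussinesq vertical stress below a point load on an elastic half-space:
Δσ_z = 3P/(2πz²) · [1 + (r/z)²]^(−5/2)
r/z = 0.98/1.8 = 0.54444; [1+(r/z)²]^(−5/2) = 0.52256.
Δσ_z = 3×1230/(2π×1.8²) × 0.52256 = 181.26 × 0.52256 = 94.72 kPa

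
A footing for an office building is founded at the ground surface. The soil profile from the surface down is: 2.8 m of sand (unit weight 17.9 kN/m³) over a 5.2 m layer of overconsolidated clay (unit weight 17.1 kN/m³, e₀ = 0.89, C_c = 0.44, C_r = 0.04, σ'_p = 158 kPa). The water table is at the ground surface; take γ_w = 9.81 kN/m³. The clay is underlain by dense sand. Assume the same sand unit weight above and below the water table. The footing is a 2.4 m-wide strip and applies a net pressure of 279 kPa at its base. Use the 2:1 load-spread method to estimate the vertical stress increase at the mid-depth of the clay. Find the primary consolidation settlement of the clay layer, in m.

Mid-depth of clay below the ground surface: z = 2.8 + 5.2/2 = 5.4 m.
Total vertical stress at mid-clay: σ_v = 17.9×2.8 + 17.1×2.6 = 94.58 kPa.
Pore pressure: u = 9.81×(5.4 − 0) = 52.974 kPa.
Initial effective stress: σ'_0 = σ_v − u = 94.58 − 52.974 = 41.606 kPa.
Stress increase at mid-clay by the 2:1 spreading method:
Δσ = qB/(B+z) = 279×2.4/(2.4+5.4) = 85.846 kPa
Final effective stress: σ'_f = 41.606 + 85.846 = 127.45 kPa.
σ'_f = 127.45 ≤ σ'_p = 158 kPa, so the clay remains overconsolidated and only the recompression index applies:
S_c = C_r·H/(1+e₀)·log₁₀(σ'_f/σ'_0) = 0.04×5.2/1.89×log₁₀(127.45/41.606)
    = 0.11005 × 0.48618 = 0.05351 m

S_c ≈ 0.0535 m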